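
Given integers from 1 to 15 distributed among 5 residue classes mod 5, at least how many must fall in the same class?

By pigeonhole with 15 objects and 5 categories: ceiling(15/5).

Final answer: 3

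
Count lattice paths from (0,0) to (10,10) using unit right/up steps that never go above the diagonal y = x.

Total monotonic paths to (10,10): C(20,10) = 184756.
A path is bad iff it touches y = x + 1; reflecting its initial segment maps bad paths bijectively onto all paths to (9,11), of which there are C(20,11) = 167960.
Valid Dyck paths: 184756 - 167960.
(This is the Catalan number C_{10}.)

Final answer: C_{10} = 16796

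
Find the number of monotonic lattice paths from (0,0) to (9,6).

Each path has 9 right steps and 6 up steps in some order (15 steps total).
Choose which 6 of the 15 steps are up: C(15,6).

Final answer: C(15,6) = 5005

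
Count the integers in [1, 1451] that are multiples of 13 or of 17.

Multiples of 13: 111. Multiples of 17: 85. Of both (lcm=221): 6.
By inclusion-exclusion: 111 + 85 - 6.

Final answer: 190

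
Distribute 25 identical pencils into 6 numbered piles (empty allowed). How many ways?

Stars and bars: C(n+k-1, k-1) = C(30,5).

Final answer: C(30,5) = 142506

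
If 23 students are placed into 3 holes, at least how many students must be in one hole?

By the pigeonhole principle: ceiling(23/3).

Final answer: 8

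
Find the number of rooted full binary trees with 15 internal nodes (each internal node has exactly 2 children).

This is counted by the nth Catalan number C_n. Here n = 15.
C_n = C(2n,n) - C(2n,n+1), so C_{15} = C(30,15) - C(30,16) = 155117520 - 145422675.

Final answer: C_{15} = 9694845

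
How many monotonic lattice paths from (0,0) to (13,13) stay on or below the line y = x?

Total monotonic paths to (13,13): C(26,13) = 10400600.
By the reflection principle, paths that go above the diagonal number C(26,14) = 9657700.
Valid Dyck paths: 10400600 - 9657700.
(Equivalently, C_{13} = C(26,13)/14 = 10400600/14.)

Final answer: C_{13} = 742900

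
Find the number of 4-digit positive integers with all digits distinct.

First digit: 9 (not 0). Second: 9 (not first). Third: 8, etc.
Total: 9 x 9 x 8 x 7.

Final answer: 4536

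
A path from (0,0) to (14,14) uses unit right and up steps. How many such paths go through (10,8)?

Paths (0,0)->(10,8): C(18,8) = 43758.
Paths (10,8)->(14,14): C(10,6) = 210.
By multiplication principle: 43758 x 210.

Final answer: 9189180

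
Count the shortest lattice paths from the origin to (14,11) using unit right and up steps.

Each path has 14 right steps and 11 up steps in some order (25 steps total).
Choose which 11 of the 25 steps are up: C(25,11).

Final answer: C(25,11) = 4457400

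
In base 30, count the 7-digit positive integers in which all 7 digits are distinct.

First digit: 29 (nonzero). Second: 29 (not first). Third: 28, etc.
Total: 29 x 29 x 28 x 27 x 26 x 25 x 24.

Final answer: 9918417600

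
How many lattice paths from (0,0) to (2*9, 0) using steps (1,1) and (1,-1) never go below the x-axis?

Total monotonic paths to (9,9): C(18,9) = 48620.
By the reflection principle, paths that go above the diagonal number C(18,10) = 43758.
Valid Dyck paths: 48620 - 43758.
(Check: C(18,9) - C(18,10) = C(18,9)/10, the Catalan number C_{9}.)

Final answer: C_{9} = 4862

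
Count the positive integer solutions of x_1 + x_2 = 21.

Substitute x'_i = x_i - 1 (so x'_i >= 0). Then sum x'_i = 21 - 2 = 19.
Stars and bars: C(19+2-1, 2-1) = C(20,1).

Final answer: C(20,1) = 20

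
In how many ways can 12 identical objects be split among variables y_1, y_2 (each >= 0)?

Stars and bars with 12 stars and 1 bars:
C(12+2-1, 2-1) = C(13,1).

Final answer: C(13,1) = 13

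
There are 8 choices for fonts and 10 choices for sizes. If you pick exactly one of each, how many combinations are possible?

By the multiplication principle: 8 x 10.

Final answer: 80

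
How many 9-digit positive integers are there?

The leading digit cannot be 0 (9 options); the other 8 digits can be anything (10 options each).
Total: 9 x 10^8.

Final answer: 900000000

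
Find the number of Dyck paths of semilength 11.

Total monotonic paths to (11,11): C(22,11) = 705432.
Reflecting each bad path at its first crossing gives a bijection with paths to (10,12): C(22,12) = 646646.
Valid Dyck paths: 705432 - 646646.
(This is the Catalan number C_{11}.)

Final answer: C_{11} = 58786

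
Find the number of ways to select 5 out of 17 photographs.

C(17,5) = 17!/(5! x (17-5)!).

Final answer: C(17,5) = 6188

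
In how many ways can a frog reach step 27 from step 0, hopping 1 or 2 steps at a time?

Let f(n) be the number of climbs. Removing the last move (1 or 2 steps) gives f(n) = f(n-1) + f(n-2); base cases f(1)=1, f(2)=2.
Iterating the recurrence: f(1)=1, f(2)=2, f(3)=3, f(4)=5, f(5)=8, f(6)=13, f(7)=21, f(8)=34, f(9)=55, f(10)=89, f(11)=144, f(12)=233, f(13)=377, f(14)=610, f(15)=987, f(16)=1597, f(17)=2584, f(18)=4181, f(19)=6765, f(20)=10946, f(21)=17711, f(22)=28657, f(23)=46368, f(24)=75025, f(25)=121393, f(26)=196418, f(27)=317811.

Final answer: 317811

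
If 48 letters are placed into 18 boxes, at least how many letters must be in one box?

By the pigeonhole principle: ceiling(48/18).

Final answer: 3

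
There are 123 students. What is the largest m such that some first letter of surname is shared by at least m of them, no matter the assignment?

There are 26 possible values for first letter of surname. With 123 students and 26 categories, by pigeonhole: ceiling(123/26).

Final answer: 5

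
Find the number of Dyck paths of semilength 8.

Total monotonic paths to (8,8): C(16,8) = 12870.
Paths that cross above y=x (reflection bijection): C(16,9) = 11440.
Valid Dyck paths: 12870 - 11440.
(This is the Catalan number C_{8}.)

Final answer: C_{8} = 1430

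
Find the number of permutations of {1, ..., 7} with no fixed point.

Use the recurrence D(n) = (n-1)(D(n-1) + D(n-2)) with D(0)=1, D(1)=0.
Building up: D(2)=1, D(3)=2, D(4)=9, D(5)=44, D(6)=265.
D(7) = 6 x (D(6) + D(5)) = 6 x (265 + 44).

Final answer: D(7) = 1854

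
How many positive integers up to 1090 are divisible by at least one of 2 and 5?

Multiples of 2: 545. Multiples of 5: 218. Of both (lcm=10): 109.
By inclusion-exclusion: 545 + 218 - 109.

Final answer: 654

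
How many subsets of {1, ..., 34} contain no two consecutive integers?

Let a(n) count such subsets of {1, ..., n}. Either n is excluded (a(n-1) ways) or n is included, forcing n-1 out (a(n-2) ways), so a(n) = a(n-1) + a(n-2) with a(1)=2, a(2)=3.
Computing successive values: a(1)=2, a(2)=3, a(3)=5, a(4)=8, a(5)=13, a(6)=21, a(7)=34, a(8)=55, a(9)=89, a(10)=144, a(11)=233, a(12)=377, a(13)=610, a(14)=987, a(15)=1597, a(16)=2584, a(17)=4181, a(18)=6765, a(19)=10946, a(20)=17711, a(21)=28657, a(22)=46368, a(23)=75025, a(24)=121393, a(25)=196418, a(26)=317811, a(27)=514229, a(28)=832040, a(29)=1346269, a(30)=2178309, a(31)=3524578, a(32)=5702887, a(33)=9227465, a(34)=14930352.

Final answer: 14930352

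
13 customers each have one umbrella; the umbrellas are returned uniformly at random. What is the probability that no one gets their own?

D(n) = (n-1)(D(n-1) + D(n-2)), D(0)=1, D(1)=0.
Building up: D(2)=1, D(3)=2, D(4)=9, D(5)=44, D(6)=265, D(7)=1854, D(8)=14833, D(9)=133496, D(10)=1334961, D(11)=14684570, D(12)=176214841, D(13)=2290792932.
Total arrangements: 13! = 6227020800.
Probability = D(13)/13! = 63633137/172972800.

Final answer: D(13)/13! = 2290792932/6227020800 = 0.367879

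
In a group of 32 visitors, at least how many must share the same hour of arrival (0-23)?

There are 24 possible values for hour of arrival (0-23). With 32 visitors and 24 categories, by pigeonhole: ceiling(32/24).

Final answer: 2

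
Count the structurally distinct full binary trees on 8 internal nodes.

This is a standard Catalan-number count: the answer is C_n. Here n = 8.
Using C_0 = 1 and C_(k+1) = C_k x 2(2k+1)/(k+2), build up term by term: C_1=1, C_2=2, C_3=5, C_4=14, C_5=42, C_6=132, C_7=429, C_8=1430.

Final answer: C_{8} = 1430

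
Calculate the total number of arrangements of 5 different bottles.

The number of ways to arrange 5 distinct objects is 5!.

Final answer: 5! = 120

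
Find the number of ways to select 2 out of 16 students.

C(16,2) = 16!/(2! x (16-2)!).

Final answer: C(16,2) = 120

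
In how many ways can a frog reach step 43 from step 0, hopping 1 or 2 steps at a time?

Let f(n) be the number of climbs. Removing the last move (1 or 2 steps) gives f(n) = f(n-1) + f(n-2); base cases f(1)=1, f(2)=2.
Building up term by term: f(1)=1, f(2)=2, f(3)=3, f(4)=5, f(5)=8, f(6)=13, f(7)=21, f(8)=34, f(9)=55, f(10)=89, f(11)=144, f(12)=233, f(13)=377, f(14)=610, f(15)=987, f(16)=1597, f(17)=2584, f(18)=4181, f(19)=6765, f(20)=10946, f(21)=17711, f(22)=28657, f(23)=46368, f(24)=75025, f(25)=121393, f(26)=196418, f(27)=317811, f(28)=514229, f(29)=832040, f(30)=1346269, f(31)=2178309, f(32)=3524578, f(33)=5702887, f(34)=9227465, f(35)=14930352, f(36)=24157817, f(37)=39088169, f(38)=63245986, f(39)=102334155, f(40)=165580141, f(41)=267914296, f(42)=433494437, f(43)=701408733.

Final answer: 701408733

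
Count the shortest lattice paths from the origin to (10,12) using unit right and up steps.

Each path has 10 right steps and 12 up steps in some order (22 steps total).
Choose which 12 of the 22 steps are up: C(22,12).

Final answer: C(22,12) = 646646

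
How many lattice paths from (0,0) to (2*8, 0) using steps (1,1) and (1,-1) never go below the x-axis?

Total monotonic paths to (8,8): C(16,8) = 12870.
Reflecting each bad path at its first crossing gives a bijection with paths to (7,9): C(16,9) = 11440.
Valid Dyck paths: 12870 - 11440.
(Equivalently, C_{8} = C(16,8)/9 = 12870/9.)

Final answer: C_{8} = 1430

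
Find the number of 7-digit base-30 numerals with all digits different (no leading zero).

First digit: 29 (nonzero). Second: 29 (not first). Third: 28, etc.
Total: 29 x 29 x 28 x 27 x 26 x 25 x 24.

Final answer: 9918417600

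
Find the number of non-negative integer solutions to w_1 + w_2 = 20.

Stars and bars with 20 stars and 1 bars:
C(20+2-1, 2-1) = C(21,1).

Final answer: C(21,1) = 21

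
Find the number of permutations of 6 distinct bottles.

The number of ways to arrange 6 distinct objects is 6!.

Final answer: 6! = 720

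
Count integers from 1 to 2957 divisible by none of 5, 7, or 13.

|div by 5|=591, |div by 7|=422, |div by 13|=227.
|div by 5&7|=84, |div by 5&13|=45, |div by 7&13|=32, |div by all|=6.
By inclusion-exclusion, divisible by at least one: 591+422+227-84-45-32+6 = 1085.
Not divisible by any: 2957 - 1085.

Final answer: 1872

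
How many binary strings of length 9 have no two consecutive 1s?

A valid string ends in 0 (append to any length-(n-1) valid string) or in 01 (append to any length-(n-2) valid string), so a(n) = a(n-1) + a(n-2) with a(1)=2, a(2)=3.
Computing successive values: a(1)=2, a(2)=3, a(3)=5, a(4)=8, a(5)=13, a(6)=21, a(7)=34, a(8)=55, a(9)=89.

Final answer: 89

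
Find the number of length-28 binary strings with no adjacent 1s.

A valid string ends in 0 (append to any length-(n-1) valid string) or in 01 (append to any length-(n-2) valid string), so a(n) = a(n-1) + a(n-2) with a(1)=2, a(2)=3.
Building up term by term: a(1)=2, a(2)=3, a(3)=5, a(4)=8, a(5)=13, a(6)=21, a(7)=34, a(8)=55, a(9)=89, a(10)=144, a(11)=233, a(12)=377, a(13)=610, a(14)=987, a(15)=1597, a(16)=2584, a(17)=4181, a(18)=6765, a(19)=10946, a(20)=17711, a(21)=28657, a(22)=46368, a(23)=75025, a(24)=121393, a(25)=196418, a(26)=317811, a(27)=514229, a(28)=832040.

Final answer: 832040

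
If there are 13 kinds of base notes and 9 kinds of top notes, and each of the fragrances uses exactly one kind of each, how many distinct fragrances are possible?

By the multiplication principle: 13 x 9.

Final answer: 117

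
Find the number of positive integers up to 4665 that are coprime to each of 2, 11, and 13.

|div by 2|=2332, |div by 11|=424, |div by 13|=358.
|div by 2&11|=212, |div by 2&13|=179, |div by 11&13|=32, |div by all|=16.
By inclusion-exclusion, divisible by at least one: 2332+424+358-212-179-32+16 = 2707.
Not divisible by any: 4665 - 2707.

Final answer: 1958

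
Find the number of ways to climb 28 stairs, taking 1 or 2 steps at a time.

Let f(n) count the ways. The last step is size 1 or 2, so f(n) = f(n-1) + f(n-2) with f(1)=1, f(2)=2.
Building up term by term: f(1)=1, f(2)=2, f(3)=3, f(4)=5, f(5)=8, f(6)=13, f(7)=21, f(8)=34, f(9)=55, f(10)=89, f(11)=144, f(12)=233, f(13)=377, f(14)=610, f(15)=987, f(16)=1597, f(17)=2584, f(18)=4181, f(19)=6765, f(20)=10946, f(21)=17711, f(22)=28657, f(23)=46368, f(24)=75025, f(25)=121393, f(26)=196418, f(27)=317811, f(28)=514229.

Final answer: 514229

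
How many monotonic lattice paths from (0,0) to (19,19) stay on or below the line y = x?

Total monotonic paths to (19,19): C(38,19) = 35345263800.
Reflecting each bad path at its first crossing gives a bijection with paths to (18,20): C(38,20) = 33578000610.
Valid Dyck paths: 35345263800 - 33578000610.
(Check: C(38,19) - C(38,20) = C(38,19)/20, the Catalan number C_{19}.)

Final answer: C_{19} = 1767263190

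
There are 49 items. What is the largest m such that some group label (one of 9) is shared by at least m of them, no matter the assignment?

There are 9 possible values for group label (one of 9). With 49 items and 9 categories, by pigeonhole: ceiling(49/9).

Final answer: 6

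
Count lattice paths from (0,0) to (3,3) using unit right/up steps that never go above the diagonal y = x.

Total monotonic paths to (3,3): C(6,3) = 20.
A path is bad iff it touches y = x + 1; reflecting its initial segment maps bad paths bijectively onto all paths to (2,4), of which there are C(6,4) = 15.
Valid Dyck paths: 20 - 15.
(Check: C(6,3) - C(6,4) = C(6,3)/4, the Catalan number C_{3}.)

Final answer: C_{3} = 5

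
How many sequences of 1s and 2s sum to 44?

Let f(n) be the number of climbs. Removing the last move (1 or 2 steps) gives f(n) = f(n-1) + f(n-2); base cases f(1)=1, f(2)=2.
Iterating the recurrence: f(1)=1, f(2)=2, f(3)=3, f(4)=5, f(5)=8, f(6)=13, f(7)=21, f(8)=34, f(9)=55, f(10)=89, f(11)=144, f(12)=233, f(13)=377, f(14)=610, f(15)=987, f(16)=1597, f(17)=2584, f(18)=4181, f(19)=6765, f(20)=10946, f(21)=17711, f(22)=28657, f(23)=46368, f(24)=75025, f(25)=121393, f(26)=196418, f(27)=317811, f(28)=514229, f(29)=832040, f(30)=1346269, f(31)=2178309, f(32)=3524578, f(33)=5702887, f(34)=9227465, f(35)=14930352, f(36)=24157817, f(37)=39088169, f(38)=63245986, f(39)=102334155, f(40)=165580141, f(41)=267914296, f(42)=433494437, f(43)=701408733, f(44)=1134903170.

Final answer: 1134903170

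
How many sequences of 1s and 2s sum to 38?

Let f(n) be the number of climbs. Removing the last move (1 or 2 steps) gives f(n) = f(n-1) + f(n-2); base cases f(1)=1, f(2)=2.
Building up term by term: f(1)=1, f(2)=2, f(3)=3, f(4)=5, f(5)=8, f(6)=13, f(7)=21, f(8)=34, f(9)=55, f(10)=89, f(11)=144, f(12)=233, f(13)=377, f(14)=610, f(15)=987, f(16)=1597, f(17)=2584, f(18)=4181, f(19)=6765, f(20)=10946, f(21)=17711, f(22)=28657, f(23)=46368, f(24)=75025, f(25)=121393, f(26)=196418, f(27)=317811, f(28)=514229, f(29)=832040, f(30)=1346269, f(31)=2178309, f(32)=3524578, f(33)=5702887, f(34)=9227465, f(35)=14930352, f(36)=24157817, f(37)=39088169, f(38)=63245986.

Final answer: 63245986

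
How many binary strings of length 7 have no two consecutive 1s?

Let a(n) count valid strings. If the last bit is 0 the prefix is any valid string of length n-1; if it is 1 the string must end in 01 with a valid prefix of length n-2. So a(n) = a(n-1) + a(n-2), a(1)=2, a(2)=3.
Computing successive values: a(1)=2, a(2)=3, a(3)=5, a(4)=8, a(5)=13, a(6)=21, a(7)=34.

Final answer: 34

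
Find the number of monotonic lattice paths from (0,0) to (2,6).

Each path has 2 right steps and 6 up steps in some order (8 steps total).
Choose which 6 of the 8 steps are up: C(8,6).

Final answer: C(8,6) = 28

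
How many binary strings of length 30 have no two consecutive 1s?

A valid string ends in 0 (append to any length-(n-1) valid string) or in 01 (append to any length-(n-2) valid string), so a(n) = a(n-1) + a(n-2) with a(1)=2, a(2)=3.
Building up term by term: a(1)=2, a(2)=3, a(3)=5, a(4)=8, a(5)=13, a(6)=21, a(7)=34, a(8)=55, a(9)=89, a(10)=144, a(11)=233, a(12)=377, a(13)=610, a(14)=987, a(15)=1597, a(16)=2584, a(17)=4181, a(18)=6765, a(19)=10946, a(20)=17711, a(21)=28657, a(22)=46368, a(23)=75025, a(24)=121393, a(25)=196418, a(26)=317811, a(27)=514229, a(28)=832040, a(29)=1346269, a(30)=2178309.

Final answer: 2178309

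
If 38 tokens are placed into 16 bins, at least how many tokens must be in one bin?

By the pigeonhole principle: ceiling(38/16).

Final answer: 3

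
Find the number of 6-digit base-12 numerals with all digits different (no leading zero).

First digit: 11 (nonzero). Second: 11 (not first). Third: 10, etc.
Total: 11 x 11 x 10 x 9 x 8 x 7.

Final answer: 609840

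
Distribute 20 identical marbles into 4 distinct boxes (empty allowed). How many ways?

Stars and bars: C(n+k-1, k-1) = C(23,3).

Final answer: C(23,3) = 1771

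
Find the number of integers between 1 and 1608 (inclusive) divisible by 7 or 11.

Multiples of 7: 229. Multiples of 11: 146. Of both (lcm=77): 20.
By inclusion-exclusion: 229 + 146 - 20.

Final answer: 355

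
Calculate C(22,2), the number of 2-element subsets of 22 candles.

C(22,2) = 22!/(2! x (22-2)!).

Final answer: C(22,2) = 231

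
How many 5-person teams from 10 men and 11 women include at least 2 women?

Sum over valid woman counts:
C(11,2)C(10,3) = 6600
C(11,3)C(10,2) = 7425
C(11,4)C(10,1) = 3300
C(11,5)C(10,0) = 462
Total: 6600 + 7425 + 3300 + 462.

Final answer: 17787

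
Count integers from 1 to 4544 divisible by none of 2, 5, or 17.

|div by 2|=2272, |div by 5|=908, |div by 17|=267.
|div by 2&5|=454, |div by 2&17|=133, |div by 5&17|=53, |div by all|=26.
By inclusion-exclusion, divisible by at least one: 2272+908+267-454-133-53+26 = 2833.
Not divisible by any: 4544 - 2833.

Final answer: 1711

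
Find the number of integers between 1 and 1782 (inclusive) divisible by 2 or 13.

Multiples of 2: 891. Multiples of 13: 137. Of both (lcm=26): 68.
By inclusion-exclusion: 891 + 137 - 68.

Final answer: 960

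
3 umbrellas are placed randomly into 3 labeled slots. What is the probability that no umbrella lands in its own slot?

Use the recurrence D(n) = (n-1)(D(n-1) + D(n-2)) with D(0)=1, D(1)=0.
Building up: D(2)=1, D(3)=2.
Total arrangements: 3! = 6.
Probability = D(3)/3! = 1/3.

Final answer: D(3)/3! = 2/6 = 0.333333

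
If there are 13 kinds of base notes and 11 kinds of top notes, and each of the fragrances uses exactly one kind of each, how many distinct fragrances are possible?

By the multiplication principle: 13 x 11.

Final answer: 143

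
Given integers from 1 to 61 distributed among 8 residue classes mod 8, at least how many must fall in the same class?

By pigeonhole with 61 objects and 8 categories: ceiling(61/8).

Final answer: 8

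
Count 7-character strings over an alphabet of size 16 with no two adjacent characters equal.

Let g(n) count such strings. g(1) = 16, and each valid string of length n-1 extends in 15 ways (any symbol but the last), so g(n) = 15 g(n-1).
Total: g(7) = 16 x 15^6.

Final answer: 16 x 15^{6} = 182250000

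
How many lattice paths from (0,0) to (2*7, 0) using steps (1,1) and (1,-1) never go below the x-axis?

Total monotonic paths to (7,7): C(14,7) = 3432.
Paths that cross above y=x (reflection bijection): C(14,8) = 3003.
Valid Dyck paths: 3432 - 3003.
(These counts are the Catalan numbers.)

Final answer: C_{7} = 429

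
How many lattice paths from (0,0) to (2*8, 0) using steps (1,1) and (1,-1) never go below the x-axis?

Total monotonic paths to (8,8): C(16,8) = 12870.
A path is bad iff it touches y = x + 1; reflecting its initial segment maps bad paths bijectively onto all paths to (7,9), of which there are C(16,9) = 11440.
Valid Dyck paths: 12870 - 11440.
(Equivalently, C_{8} = C(16,8)/9 = 12870/9.)

Final answer: C_{8} = 1430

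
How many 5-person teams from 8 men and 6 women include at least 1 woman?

Sum over valid woman counts:
C(6,1)C(8,4) = 420
C(6,2)C(8,3) = 840
C(6,3)C(8,2) = 560
C(6,4)C(8,1) = 120
C(6,5)C(8,0) = 6
Total: 420 + 840 + 560 + 120 + 6.

Final answer: 1946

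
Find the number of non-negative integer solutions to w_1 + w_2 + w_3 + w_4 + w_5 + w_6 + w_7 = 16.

Stars and bars with 16 stars and 6 bars:
C(16+7-1, 7-1) = C(22,6).

Final answer: C(22,6) = 74613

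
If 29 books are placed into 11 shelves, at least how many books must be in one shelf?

By the pigeonhole principle: ceiling(29/11).

Final answer: 3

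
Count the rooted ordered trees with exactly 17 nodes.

This is a standard Catalan-number count: the answer is C_n. Here n = 17 - 1 = 16.
Using C_0 = 1 and C_(k+1) = C_k x 2(2k+1)/(k+2), build up term by term: C_1=1, C_2=2, C_3=5, C_4=14, C_5=42, C_6=132, C_7=429, C_8=1430, C_9=4862, C_10=16796, C_11=58786, C_12=208012, C_13=742900, C_14=2674440, C_15=9694845, C_16=35357670.

Final answer: C_{16} = 35357670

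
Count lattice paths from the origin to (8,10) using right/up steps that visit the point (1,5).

Paths (0,0)->(1,5): C(6,5) = 6.
Paths (1,5)->(8,10): C(12,5) = 792.
By multiplication principle: 6 x 792.

Final answer: 4752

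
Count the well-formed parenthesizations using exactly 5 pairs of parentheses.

The structures are counted by the Catalan number C_n. Here n = 5 (pairs).
C_n = C(2n,n) - C(2n,n+1), so C_{5} = C(10,5) - C(10,6) = 252 - 210.

Final answer: C_{5} = 42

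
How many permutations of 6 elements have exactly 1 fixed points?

Choose which 1 elements are fixed: C(6,1) = 6.
Derange the remaining 5 using D(j) = (j-1)(D(j-1) + D(j-2)), D(0)=1, D(1)=0: D(2)=1, D(3)=2, D(4)=9, D(5)=44.
Total: 6 x 44.

Final answer: C(6,1) D(5) = 264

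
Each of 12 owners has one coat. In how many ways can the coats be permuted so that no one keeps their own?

Use the recurrence D(n) = (n-1)(D(n-1) + D(n-2)) with D(0)=1, D(1)=0.
D(2) = 1 x (0 + 1) = 1
D(3) = 2 x (1 + 0) = 2
D(4) = 3 x (2 + 1) = 9
D(5) = 4 x (9 + 2) = 44
D(6) = 5 x (44 + 9) = 265
D(7) = 6 x (265 + 44) = 1854
D(8) = 7 x (1854 + 265) = 14833
D(9) = 8 x (14833 + 1854) = 133496
D(10) = 9 x (133496 + 14833) = 1334961
D(11) = 10 x (1334961 + 133496) = 14684570
D(12) = 11 x (D(11) + D(10)) = 11 x (14684570 + 1334961)

Final answer: D(12) = 176214841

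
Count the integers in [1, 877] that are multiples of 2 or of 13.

Multiples of 2: 438. Multiples of 13: 67. Of both (lcm=26): 33.
By inclusion-exclusion: 438 + 67 - 33.

Final answer: 472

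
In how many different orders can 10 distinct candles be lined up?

The number of ways to arrange 10 distinct objects is 10!.

Final answer: 10! = 3628800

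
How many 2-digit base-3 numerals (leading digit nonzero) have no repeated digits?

First digit: 2 (nonzero). Second: 2 (not first). Third: 1, etc.
Total: 2 x 2.

Final answer: 4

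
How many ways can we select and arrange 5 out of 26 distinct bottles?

P(26,5) = 26!/(26-5)! = 26!/21!.

Final answer: P(26,5) = 7893600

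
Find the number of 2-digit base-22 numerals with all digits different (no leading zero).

The leading digit has 21 choices (anything but zero); the next has 21 (anything but the first), then 20, and so on, one fewer each time.
Total: 21 x 21.

Final answer: 441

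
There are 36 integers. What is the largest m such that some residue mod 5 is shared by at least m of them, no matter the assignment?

There are 5 possible values for residue mod 5. With 36 integers and 5 categories, by pigeonhole: ceiling(36/5).

Final answer: 8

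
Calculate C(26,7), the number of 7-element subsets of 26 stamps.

C(26,7) = 26!/(7! x 19!).

Final answer: \binom{26}{7} = 657800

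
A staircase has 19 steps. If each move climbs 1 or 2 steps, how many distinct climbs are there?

Let f(n) count the ways. The last step is size 1 or 2, so f(n) = f(n-1) + f(n-2) with f(1)=1, f(2)=2.
Iterating the recurrence: f(1)=1, f(2)=2, f(3)=3, f(4)=5, f(5)=8, f(6)=13, f(7)=21, f(8)=34, f(9)=55, f(10)=89, f(11)=144, f(12)=233, f(13)=377, f(14)=610, f(15)=987, f(16)=1597, f(17)=2584, f(18)=4181, f(19)=6765.

Final answer: 6765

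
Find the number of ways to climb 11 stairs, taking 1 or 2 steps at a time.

Let f(n) count the ways. The last step is size 1 or 2, so f(n) = f(n-1) + f(n-2) with f(1)=1, f(2)=2.
Computing successive values: f(1)=1, f(2)=2, f(3)=3, f(4)=5, f(5)=8, f(6)=13, f(7)=21, f(8)=34, f(9)=55, f(10)=89, f(11)=144.

Final answer: 144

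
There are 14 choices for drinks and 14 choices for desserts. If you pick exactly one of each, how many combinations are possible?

By the multiplication principle: 14 x 14.

Final answer: 196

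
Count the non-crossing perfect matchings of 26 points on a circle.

The structures are counted by the Catalan number C_n. Here n = 26/2 = 13.
C_n = C(2n,n) - C(2n,n+1), so C_{13} = C(26,13) - C(26,14) = 10400600 - 9657700.

Final answer: C_{13} = 742900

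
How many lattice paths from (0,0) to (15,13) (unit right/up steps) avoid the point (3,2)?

Total paths to (15,13): C(28,13) = 37442160.
Paths through (3,2): C(5,2) x C(23,11) = 13520780.
Avoiding (3,2): 37442160 - 13520780.

Final answer: 23921380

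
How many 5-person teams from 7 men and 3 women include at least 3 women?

Sum over valid woman counts:
C(3,3)C(7,2).

Final answer: 21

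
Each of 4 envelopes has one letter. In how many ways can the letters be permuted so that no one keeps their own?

D(n) = (n-1)(D(n-1) + D(n-2)), D(0)=1, D(1)=0.
D(2) = 1 x (0 + 1) = 1
D(3) = 2 x (1 + 0) = 2
D(4) = 3 x (D(3) + D(2)) = 3 x (2 + 1)

Final answer: D(4) = 9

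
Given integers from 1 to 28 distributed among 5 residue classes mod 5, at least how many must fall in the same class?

By pigeonhole with 28 objects and 5 categories: ceiling(28/5).

Final answer: 6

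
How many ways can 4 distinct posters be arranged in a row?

The number of ways to arrange 4 distinct objects is 4!.

Final answer: 4! = 24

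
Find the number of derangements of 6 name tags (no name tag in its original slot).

Use the recurrence D(n) = (n-1)(D(n-1) + D(n-2)) with D(0)=1, D(1)=0.
D(2) = 1 x (0 + 1) = 1
D(3) = 2 x (1 + 0) = 2
D(4) = 3 x (2 + 1) = 9
D(5) = 4 x (9 + 2) = 44
D(6) = 5 x (D(5) + D(4)) = 5 x (44 + 9)

Final answer: D(6) = 265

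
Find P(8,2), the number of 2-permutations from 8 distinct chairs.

P(8,2) = 8!/(8-2)! = 8!/6!.

Final answer: P(8,2) = 56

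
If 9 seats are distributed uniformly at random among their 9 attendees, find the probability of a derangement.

Derangements satisfy D(n) = (n-1)(D(n-1) + D(n-2)), starting from D(0)=1, D(1)=0.
Building up: D(2)=1, D(3)=2, D(4)=9, D(5)=44, D(6)=265, D(7)=1854, D(8)=14833, D(9)=133496.
Total arrangements: 9! = 362880.
Probability = D(9)/9! = 16687/45360.

Final answer: D(9)/9! = 133496/362880 = 0.367879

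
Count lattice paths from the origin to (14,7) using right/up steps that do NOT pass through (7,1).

Total paths to (14,7): C(21,7) = 116280.
Paths through (7,1): C(8,1) x C(13,6) = 13728.
Avoiding (7,1): 116280 - 13728.

Final answer: 102552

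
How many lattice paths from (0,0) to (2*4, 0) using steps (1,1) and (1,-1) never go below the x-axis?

Total monotonic paths to (4,4): C(8,4) = 70.
A path is bad iff it touches y = x + 1; reflecting its initial segment maps bad paths bijectively onto all paths to (3,5), of which there are C(8,5) = 56.
Valid Dyck paths: 70 - 56.
(Equivalently, C_{4} = C(8,4)/5 = 70/5.)

Final answer: C_{4} = 14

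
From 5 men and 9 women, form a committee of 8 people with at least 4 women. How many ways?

Sum over valid woman counts:
C(9,4)C(5,4) = 630
C(9,5)C(5,3) = 1260
C(9,6)C(5,2) = 840
C(9,7)C(5,1) = 180
C(9,8)C(5,0) = 9
Total: 630 + 1260 + 840 + 180 + 9.

Final answer: 2919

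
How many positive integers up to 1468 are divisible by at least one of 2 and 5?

Multiples of 2: 734. Multiples of 5: 293. Of both (lcm=10): 146.
By inclusion-exclusion: 734 + 293 - 146.

Final answer: 881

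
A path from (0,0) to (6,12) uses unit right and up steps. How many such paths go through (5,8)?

Paths (0,0)->(5,8): C(13,8) = 1287.
Paths (5,8)->(6,12): C(5,4) = 5.
By multiplication principle: 1287 x 5.

Final answer: 6435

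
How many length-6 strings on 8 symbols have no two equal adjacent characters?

First character: 8 choices. Each subsequent: 7 choices (must differ from the previous one).
Total: 8 x 7^5.

Final answer: 8 x 7^{5} = 134456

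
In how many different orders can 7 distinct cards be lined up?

The number of ways to arrange 7 distinct objects is 7!.

Final answer: 7! = 5040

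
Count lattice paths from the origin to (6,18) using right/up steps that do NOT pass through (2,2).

Total paths to (6,18): C(24,18) = 134596.
Paths through (2,2): C(4,2) x C(20,16) = 29070.
Avoiding (2,2): 134596 - 29070.

Final answer: 105526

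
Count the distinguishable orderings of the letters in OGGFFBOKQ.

Letters (B:1, F:2, G:2, K:1, O:2, Q:1). Total letters: 9.
Permutations = 9!/(2! x 2! x 2!).

Final answer: 45360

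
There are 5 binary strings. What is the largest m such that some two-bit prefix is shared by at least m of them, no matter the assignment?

There are 4 possible values for two-bit prefix. With 5 binary strings and 4 categories, by pigeonhole: ceiling(5/4).

Final answer: 2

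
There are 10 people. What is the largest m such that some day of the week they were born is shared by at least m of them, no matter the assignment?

There are 7 possible values for day of the week they were born. With 10 people and 7 categories, by pigeonhole: ceiling(10/7).

Final answer: 2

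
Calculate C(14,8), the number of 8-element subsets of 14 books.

C(14,8) = 14!/(8! x (14-8)!).

Final answer: C(14,8) = 3003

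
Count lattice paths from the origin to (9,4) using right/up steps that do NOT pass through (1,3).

Total paths to (9,4): C(13,4) = 715.
Paths through (1,3): C(4,3) x C(9,1) = 36.
Avoiding (1,3): 715 - 36.

Final answer: 679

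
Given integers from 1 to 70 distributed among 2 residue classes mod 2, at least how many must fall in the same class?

By pigeonhole with 70 objects and 2 categories: ceiling(70/2).

Final answer: 35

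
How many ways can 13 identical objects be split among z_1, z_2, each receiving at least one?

Substitute z'_i = z_i - 1 (so z'_i >= 0). Then sum z'_i = 13 - 2 = 11.
Stars and bars: C(11+2-1, 2-1) = C(12,1).

Final answer: C(12,1) = 12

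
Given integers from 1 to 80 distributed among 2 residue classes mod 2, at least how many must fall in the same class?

By pigeonhole with 80 objects and 2 categories: ceiling(80/2).

Final answer: 40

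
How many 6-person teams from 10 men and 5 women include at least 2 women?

Sum over valid woman counts:
C(5,2)C(10,4) = 2100
C(5,3)C(10,3) = 1200
C(5,4)C(10,2) = 225
C(5,5)C(10,1) = 10
Total: 2100 + 1200 + 225 + 10.

Final answer: 3535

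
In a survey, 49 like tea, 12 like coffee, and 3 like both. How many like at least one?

|A union B| = |A| + |B| - |A intersect B| = 49 + 12 - 3.

Final answer: 58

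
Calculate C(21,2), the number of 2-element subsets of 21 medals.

C(21,2) = 21!/(2! x (21-2)!).

Final answer: C(21,2) = 210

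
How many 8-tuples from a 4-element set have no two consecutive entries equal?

First character: 4 choices. Each subsequent: 3 choices (must differ from the previous one).
Total: 4 x 3^7.

Final answer: 4 x 3^{7} = 8748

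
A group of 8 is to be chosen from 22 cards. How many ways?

C(22,8) = 22!/(8! x (22-8)!).

Final answer: C(22,8) = 319770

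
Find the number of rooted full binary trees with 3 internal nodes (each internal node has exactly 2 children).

The structures are counted by the Catalan number C_n. Here n = 3.
C_n = C(2n,n)/(n+1), so C_{3} = C(6,3)/4 = 20/4.

Final answer: C_{3} = 5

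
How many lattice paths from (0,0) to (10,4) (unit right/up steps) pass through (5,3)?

Paths (0,0)->(5,3): C(8,3) = 56.
Paths (5,3)->(10,4): C(6,1) = 6.
By multiplication principle: 56 x 6.

Final answer: 336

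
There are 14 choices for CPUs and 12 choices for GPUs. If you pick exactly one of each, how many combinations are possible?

By the multiplication principle: 14 x 12.

Final answer: 168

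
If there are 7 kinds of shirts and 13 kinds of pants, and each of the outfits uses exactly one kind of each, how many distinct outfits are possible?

By the multiplication principle: 7 x 13.

Final answer: 91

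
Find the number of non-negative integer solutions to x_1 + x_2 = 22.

Stars and bars with 22 stars and 1 bars:
C(22+2-1, 2-1) = C(23,1).

Final answer: C(23,1) = 23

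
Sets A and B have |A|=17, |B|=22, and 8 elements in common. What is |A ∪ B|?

|A union B| = |A| + |B| - |A intersect B| = 17 + 22 - 8.

Final answer: 31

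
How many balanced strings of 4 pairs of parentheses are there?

This is counted by the nth Catalan number C_n. Here n = 4 (pairs).
C_n = C(2n,n) - C(2n,n+1), so C_{4} = C(8,4) - C(8,5) = 70 - 56.

Final answer: C_{4} = 14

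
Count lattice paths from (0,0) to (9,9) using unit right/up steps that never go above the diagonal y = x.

Total monotonic paths to (9,9): C(18,9) = 48620.
Reflecting each bad path at its first crossing gives a bijection with paths to (8,10): C(18,10) = 43758.
Valid Dyck paths: 48620 - 43758.
(Check: C(18,9) - C(18,10) = C(18,9)/10, the Catalan number C_{9}.)

Final answer: C_{9} = 4862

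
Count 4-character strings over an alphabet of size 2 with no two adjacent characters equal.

Let g(n) count such strings. g(1) = 2, and each valid string of length n-1 extends in 1 ways (any symbol but the last), so g(n) = 1 g(n-1).
Total: g(4) = 2 x 1^3.

Final answer: 2 x 1^{3} = 2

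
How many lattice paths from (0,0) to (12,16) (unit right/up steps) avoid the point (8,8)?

Total paths to (12,16): C(28,16) = 30421755.
Paths through (8,8): C(16,8) x C(12,8) = 6370650.
Avoiding (8,8): 30421755 - 6370650.

Final answer: 24051105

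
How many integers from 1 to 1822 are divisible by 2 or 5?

Multiples of 2: 911. Multiples of 5: 364. Of both (lcm=10): 182.
By inclusion-exclusion: 911 + 364 - 182.

Final answer: 1093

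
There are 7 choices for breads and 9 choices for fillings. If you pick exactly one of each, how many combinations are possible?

By the multiplication principle: 7 x 9.

Final answer: 63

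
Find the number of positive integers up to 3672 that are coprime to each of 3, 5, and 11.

|div by 3|=1224, |div by 5|=734, |div by 11|=333.
|div by 3&5|=244, |div by 3&11|=111, |div by 5&11|=66, |div by all|=22.
By inclusion-exclusion, divisible by at least one: 1224+734+333-244-111-66+22 = 1892.
Not divisible by any: 3672 - 1892.

Final answer: 1780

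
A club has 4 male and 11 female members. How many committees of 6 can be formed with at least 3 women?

Sum over valid woman counts:
C(11,3)C(4,3) = 660
C(11,4)C(4,2) = 1980
C(11,5)C(4,1) = 1848
C(11,6)C(4,0) = 462
Total: 660 + 1980 + 1848 + 462.

Final answer: 4950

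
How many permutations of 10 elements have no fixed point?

Use the recurrence D(n) = (n-1)(D(n-1) + D(n-2)) with D(0)=1, D(1)=0.
Building up: D(2)=1, D(3)=2, D(4)=9, D(5)=44, D(6)=265, D(7)=1854, D(8)=14833, D(9)=133496.
D(10) = 9 x (D(9) + D(8)) = 9 x (133496 + 14833).

Final answer: D(10) = 1334961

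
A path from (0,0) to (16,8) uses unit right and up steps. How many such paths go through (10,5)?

Paths (0,0)->(10,5): C(15,5) = 3003.
Paths (10,5)->(16,8): C(9,3) = 84.
By multiplication principle: 3003 x 84.

Final answer: 252252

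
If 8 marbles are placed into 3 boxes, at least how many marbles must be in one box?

By the pigeonhole principle: ceiling(8/3).

Final answer: 3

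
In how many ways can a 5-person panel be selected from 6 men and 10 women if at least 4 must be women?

Sum over valid woman counts:
C(10,4)C(6,1) = 1260
C(10,5)C(6,0) = 252
Total: 1260 + 252.

Final answer: 1512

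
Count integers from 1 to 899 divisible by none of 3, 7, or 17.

|div by 3|=299, |div by 7|=128, |div by 17|=52.
|div by 3&7|=42, |div by 3&17|=17, |div by 7&17|=7, |div by all|=2.
By inclusion-exclusion, divisible by at least one: 299+128+52-42-17-7+2 = 415.
Not divisible by any: 899 - 415.

Final answer: 484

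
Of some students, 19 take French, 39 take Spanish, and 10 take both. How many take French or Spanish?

|A union B| = |A| + |B| - |A intersect B| = 19 + 39 - 10.

Final answer: 48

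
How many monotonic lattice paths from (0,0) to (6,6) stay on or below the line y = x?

Total monotonic paths to (6,6): C(12,6) = 924.
Paths that cross above y=x (reflection bijection): C(12,7) = 792.
Valid Dyck paths: 924 - 792.
(These counts are the Catalan numbers.)

Final answer: C_{6} = 132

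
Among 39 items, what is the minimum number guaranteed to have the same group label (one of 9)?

There are 9 possible values for group label (one of 9). With 39 items and 9 categories, by pigeonhole: ceiling(39/9).

Final answer: 5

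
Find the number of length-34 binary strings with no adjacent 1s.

Let a(n) count valid strings. If the last bit is 0 the prefix is any valid string of length n-1; if it is 1 the string must end in 01 with a valid prefix of length n-2. So a(n) = a(n-1) + a(n-2), a(1)=2, a(2)=3.
Building up term by term: a(1)=2, a(2)=3, a(3)=5, a(4)=8, a(5)=13, a(6)=21, a(7)=34, a(8)=55, a(9)=89, a(10)=144, a(11)=233, a(12)=377, a(13)=610, a(14)=987, a(15)=1597, a(16)=2584, a(17)=4181, a(18)=6765, a(19)=10946, a(20)=17711, a(21)=28657, a(22)=46368, a(23)=75025, a(24)=121393, a(25)=196418, a(26)=317811, a(27)=514229, a(28)=832040, a(29)=1346269, a(30)=2178309, a(31)=3524578, a(32)=5702887, a(33)=9227465, a(34)=14930352.

Final answer: 14930352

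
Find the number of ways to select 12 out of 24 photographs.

C(24,12) = 24!/(12! x 12!).

Final answer: \binom{24}{12} = 2704156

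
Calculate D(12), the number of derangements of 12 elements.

Use the recurrence D(n) = (n-1)(D(n-1) + D(n-2)) with D(0)=1, D(1)=0.
D(2) = 1 x (0 + 1) = 1
D(3) = 2 x (1 + 0) = 2
D(4) = 3 x (2 + 1) = 9
D(5) = 4 x (9 + 2) = 44
D(6) = 5 x (44 + 9) = 265
D(7) = 6 x (265 + 44) = 1854
D(8) = 7 x (1854 + 265) = 14833
D(9) = 8 x (14833 + 1854) = 133496
D(10) = 9 x (133496 + 14833) = 1334961
D(11) = 10 x (1334961 + 133496) = 14684570
D(12) = 11 x (D(11) + D(10)) = 11 x (14684570 + 1334961)

Final answer: D(12) = 176214841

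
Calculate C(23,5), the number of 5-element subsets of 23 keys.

C(23,5) = 23!/(5! x 18!).

Final answer: \binom{23}{5} = 33649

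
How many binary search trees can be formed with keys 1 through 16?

The structures are counted by the Catalan number C_n. Here n = 16.
C_n = C(2n,n) - C(2n,n+1), so C_{16} = C(32,16) - C(32,17) = 601080390 - 565722720.

Final answer: C_{16} = 35357670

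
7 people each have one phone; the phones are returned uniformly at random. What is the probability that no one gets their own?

Use the recurrence D(n) = (n-1)(D(n-1) + D(n-2)) with D(0)=1, D(1)=0.
Building up: D(2)=1, D(3)=2, D(4)=9, D(5)=44, D(6)=265, D(7)=1854.
Total arrangements: 7! = 5040.
Probability = D(7)/7! = 103/280.

Final answer: D(7)/7! = 1854/5040 = 0.367857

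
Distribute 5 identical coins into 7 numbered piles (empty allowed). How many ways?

Stars and bars: C(n+k-1, k-1) = C(11,6).

Final answer: C(11,6) = 462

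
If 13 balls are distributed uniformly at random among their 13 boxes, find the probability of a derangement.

D(n) = (n-1)(D(n-1) + D(n-2)), D(0)=1, D(1)=0.
Building up: D(2)=1, D(3)=2, D(4)=9, D(5)=44, D(6)=265, D(7)=1854, D(8)=14833, D(9)=133496, D(10)=1334961, D(11)=14684570, D(12)=176214841, D(13)=2290792932.
Total arrangements: 13! = 6227020800.
Probability = D(13)/13! = 63633137/172972800.

Final answer: D(13)/13! = 2290792932/6227020800 = 0.367879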